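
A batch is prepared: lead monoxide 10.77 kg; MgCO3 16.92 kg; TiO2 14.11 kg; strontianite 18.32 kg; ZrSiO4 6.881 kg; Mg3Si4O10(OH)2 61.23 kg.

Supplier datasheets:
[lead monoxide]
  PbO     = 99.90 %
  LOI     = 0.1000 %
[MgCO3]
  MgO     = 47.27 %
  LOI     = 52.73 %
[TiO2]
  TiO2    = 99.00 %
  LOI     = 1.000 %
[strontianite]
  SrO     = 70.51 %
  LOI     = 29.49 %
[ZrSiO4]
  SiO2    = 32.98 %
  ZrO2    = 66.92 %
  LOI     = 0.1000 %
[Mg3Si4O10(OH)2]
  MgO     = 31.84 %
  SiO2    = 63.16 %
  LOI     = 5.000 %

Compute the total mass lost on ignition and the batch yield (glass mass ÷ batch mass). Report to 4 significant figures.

Each numeric step carries full precision end to end — rounding to 4 significant digits extends to every mid-chain value as shown — each reported figure includes exactly one rounding; derived quantities are rebuilt in exact precision (totals, six oxide percentages, net glass mass, ignition loss, the yield) from the batch weights at 110.7 kg of glass, as written in the problem or answer text.
Per-material ignition loss:
  lead monoxide: 10.77 × 0.001000 = 0.01077 kg
  MgCO3: 16.92 × 0.5273 = 8.922 kg
  TiO2: 14.11 × 0.01000 = 0.1411 kg
  strontianite: 18.32 × 0.2949 = 5.403 kg
  ZrSiO4: 6.881 × 0.001000 = 0.006881 kg
  Mg3Si4O10(OH)2: 61.23 × 0.05000 = 3.062 kg
Total LOI = 17.54 kg
Glass = batch − LOI = 128.2 − 17.54 = 110.7 kg

LOI loss = 17.54 kg; glass = 110.7 kg; yield = 86.32%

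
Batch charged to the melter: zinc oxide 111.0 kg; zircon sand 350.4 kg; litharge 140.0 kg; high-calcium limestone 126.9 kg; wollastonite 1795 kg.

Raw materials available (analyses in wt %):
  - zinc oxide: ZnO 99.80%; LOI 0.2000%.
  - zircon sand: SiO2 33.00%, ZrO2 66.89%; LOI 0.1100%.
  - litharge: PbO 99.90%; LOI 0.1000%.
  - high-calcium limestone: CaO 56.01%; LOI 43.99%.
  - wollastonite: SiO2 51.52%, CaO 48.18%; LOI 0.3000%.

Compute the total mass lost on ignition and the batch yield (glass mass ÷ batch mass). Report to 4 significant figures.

The working math runs at exact precision through every step; in-progress results are printed (rounded to 4 significant figures) across the worked steps. Every reported figure undergoes a single rounding — all derived quantities, including five oxide percentages, the yield, glass mass, ignition loss, the totals, are carried using the weight values for 2461 kg of glass in full float precision, as they appear in the question or the answer.
Ignition loss by material:
  zinc oxide: 111.0 × 0.002000 = 0.2220 kg
  zircon sand: 350.4 × 0.001100 = 0.3854 kg
  litharge: 140.0 × 0.001000 = 0.1400 kg
  high-calcium limestone: 126.9 × 0.4399 = 55.82 kg
  wollastonite: 1795 × 0.003000 = 5.385 kg
Total LOI = 61.96 kg
Glass = batch − LOI = 2523 − 61.96 = 2461 kg

LOI loss = 61.96 kg; glass = 2461 kg; yield = 97.54%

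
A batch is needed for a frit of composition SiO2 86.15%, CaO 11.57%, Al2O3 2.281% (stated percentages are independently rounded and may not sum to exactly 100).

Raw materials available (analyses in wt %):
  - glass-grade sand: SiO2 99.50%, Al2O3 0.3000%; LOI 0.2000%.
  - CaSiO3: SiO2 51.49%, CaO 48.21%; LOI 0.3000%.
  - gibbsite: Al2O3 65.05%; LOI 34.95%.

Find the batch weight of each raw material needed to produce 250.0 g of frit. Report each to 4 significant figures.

The intermediate values are shown (rounded to 4 significant figures) as written. All arithmetic carries full precision throughout — each reported value is rounded a single time; all derived quantities are recomputed in exact precision (totals, glass mass, the three compositions, the yield, LOI) from the batch weights on 250.0 g of glass, exactly as printed in either problem or answer.
Per-oxide target masses for 250.0 g frit:
  SiO2: 86.15% × 250.0 = 215.4 g
  CaO: 11.57% × 250.0 = 28.92 g
  Al2O3: 2.281% × 250.0 = 5.702 g
Checking each oxide sum working from each reported weight, versus the basis set out (sums match the target masses given rounding of the digits):
  SiO2: 185.4·0.9950 + 60.00·0.5149 = 215.4 g (target 215.4 g)
  CaO: 60.00·0.4821 = 28.93 g (target 28.92 g)
  Al2O3: 185.4·0.003000 + 7.911·0.6505 = 5.702 g (target 5.702 g)
Glass-mass sanity pass: whole batch net of LOI = 250.0 g (summing oxide targets gives 250.0 g; basis as stated: 250.0 g — a pure rounding effect).
Summing the batch: Σ batch = 253.3 g; LOI loss = Σ batch·LOI = 3.316 g; glass ÷ batch gives a yield of 98.69%.

Batch per 250.0 g frit:
  glass-grade sand: 185.4 g
  CaSiO3: 60.00 g
  gibbsite: 7.911 g
Total batch = 253.3 g; LOI loss = 3.316 g; yield = 98.69%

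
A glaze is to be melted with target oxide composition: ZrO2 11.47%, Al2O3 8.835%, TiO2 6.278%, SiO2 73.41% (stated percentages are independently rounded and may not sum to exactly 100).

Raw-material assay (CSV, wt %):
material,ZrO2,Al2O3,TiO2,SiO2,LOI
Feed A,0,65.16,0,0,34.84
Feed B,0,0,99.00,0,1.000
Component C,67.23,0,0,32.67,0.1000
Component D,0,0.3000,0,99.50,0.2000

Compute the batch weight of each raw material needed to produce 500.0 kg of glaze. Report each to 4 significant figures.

Batch per 500.0 kg glaze:
  Feed A: 66.23 kg
  Feed B: 31.71 kg
  Component C: 85.30 kg
  Component D: 340.9 kg
Total batch = 524.1 kg; LOI loss = 24.16 kg; yield = 95.39%

Intermediates are displayed (rounded to 4 significant digits) alongside each step; each numeric step holds exact precision throughout — each reported figure undergoes a single rounding; all derived quantities (the yield, glass mass, the four compositions, LOI, the totals) are carried at full float precision using the weight values per 500.0 kg of glass, precisely as stated by problem or answer.
Target masses of each oxide per 500.0 kg glaze:
  ZrO2: 11.47% × 500.0 = 57.35 kg
  Al2O3: 8.835% × 500.0 = 44.18 kg
  TiO2: 6.278% × 500.0 = 31.39 kg
  SiO2: 73.41% × 500.0 = 367.0 kg
Sums-versus-targets review working from each reported weight, versus the basis set out (sums match the target masses modulo rounding of the values):
  ZrO2: 85.30·0.6723 = 57.35 kg (target 57.35 kg)
  Al2O3: 66.23·0.6516 + 340.9·0.003000 = 44.18 kg (target 44.18 kg)
  TiO2: 31.71·0.9900 = 31.39 kg (target 31.39 kg)
  SiO2: 85.30·0.3267 + 340.9·0.9950 = 367.1 kg (target 367.0 kg)
Mass balance on the glass: net batch after ignition = 500.0 kg (targets for the oxides total 500.0 kg; versus the stated basis of 500.0 kg — deltas are rounding alone).
Adding the batch up: Σ batch = 524.1 kg; ignition loss, Σ(batch × LOI) = 24.16 kg; yield: glass divided by total = 95.39%.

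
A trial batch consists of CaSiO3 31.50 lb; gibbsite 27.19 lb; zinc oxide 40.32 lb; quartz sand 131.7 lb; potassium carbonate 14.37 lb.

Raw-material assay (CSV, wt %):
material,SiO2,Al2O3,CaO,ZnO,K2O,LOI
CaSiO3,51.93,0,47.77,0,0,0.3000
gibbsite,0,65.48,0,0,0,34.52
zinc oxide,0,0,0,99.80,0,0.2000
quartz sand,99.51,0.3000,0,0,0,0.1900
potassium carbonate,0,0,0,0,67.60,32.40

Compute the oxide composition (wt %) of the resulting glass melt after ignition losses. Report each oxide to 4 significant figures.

Working values are printed (rounded to four significant figures) on the page; each numeric step carries full float precision in all steps. A single rounding completes each reported result; all derived quantities, including the five compositions, net glass mass, LOI, totals, yield, are re-derived starting from the weights per 230.6 lb of glass at exact precision, exactly as shown in the problem or the answer.
Delivered oxide masses:
  SiO2: 31.50·0.5193 + 131.7·0.9951 = 147.4 lb
  Al2O3: 27.19·0.6548 + 131.7·0.003000 = 18.20 lb
  CaO: 31.50·0.4777 = 15.05 lb
  ZnO: 40.32·0.9980 = 40.24 lb
  K2O: 14.37·0.6760 = 9.714 lb
LOI: 31.50·0.003000 + 27.19·0.3452 + 40.32·0.002000 + 131.7·0.001900 + 14.37·0.3240 = 14.47 lb
Resulting glass, batch − LOI: 245.1 − 14.47 = 230.6 lb (consistent with Σ oxide mass)
wt % = oxide mass / glass mass × 100

Glass mass = 230.6 lb (batch 245.1 − LOI 14.47).
Composition: SiO2 63.92%, Al2O3 7.892%, CaO 6.525%, ZnO 17.45%, K2O 4.212%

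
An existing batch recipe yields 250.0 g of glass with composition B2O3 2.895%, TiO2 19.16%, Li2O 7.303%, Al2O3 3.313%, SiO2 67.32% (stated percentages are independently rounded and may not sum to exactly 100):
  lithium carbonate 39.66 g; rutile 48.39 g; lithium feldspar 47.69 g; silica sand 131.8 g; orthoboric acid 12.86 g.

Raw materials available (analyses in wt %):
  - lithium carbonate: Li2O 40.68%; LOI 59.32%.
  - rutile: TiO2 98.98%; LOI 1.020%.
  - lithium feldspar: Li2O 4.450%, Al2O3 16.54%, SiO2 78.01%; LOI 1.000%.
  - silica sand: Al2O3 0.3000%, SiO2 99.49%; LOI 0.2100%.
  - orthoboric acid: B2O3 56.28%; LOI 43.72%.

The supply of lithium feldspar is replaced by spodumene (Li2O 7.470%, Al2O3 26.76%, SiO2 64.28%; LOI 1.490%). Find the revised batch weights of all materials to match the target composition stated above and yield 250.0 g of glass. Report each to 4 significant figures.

In-progress results appear with 4-significant-digit rounding as written. All arithmetic carries exact precision at every stage — every reported figure carries a single rounding — derived quantities (the five compositions, the yield, net glass mass, totals, LOI) are recomputed from the weighed amounts per 250.0 g of glass at exact precision precisely as stated by the problem or the answer.
Oxide-by-oxide targets in 250.0 g glass:
  B2O3: 2.895% × 250.0 = 7.238 g
  TiO2: 19.16% × 250.0 = 47.90 g
  Li2O: 7.303% × 250.0 = 18.26 g
  Al2O3: 3.313% × 250.0 = 8.282 g
  SiO2: 67.32% × 250.0 = 168.3 g
A balance pass over the oxides, using the reported weights, on the stated basis (summed amounts equal target values up to rounding of the answer):
  B2O3: 12.86·0.5628 = 7.238 g (target 7.238 g)
  TiO2: 48.39·0.9898 = 47.90 g (target 47.90 g)
  Li2O: 39.51·0.4068 + 29.27·0.07470 = 18.26 g (target 18.26 g)
  Al2O3: 29.27·0.2676 + 150.3·0.003000 = 8.284 g (target 8.282 g)
  SiO2: 29.27·0.6428 + 150.3·0.9949 = 168.3 g (target 168.3 g)
Glass-mass bookkeeping: total charge less LOI = 250.0 g (targets for the oxides total 250.0 g; with the basis standing at 250.0 g — rounding explains the deltas).
Batch grand total — Σ batch = 280.3 g; ignition loss, Σ(batch × LOI) = 30.31 g; yield, glass over the total, = 89.19%.

Revised batch per 250.0 g glass:
  lithium carbonate: 39.51 g
  rutile: 48.39 g
  spodumene: 29.27 g
  silica sand: 150.3 g
  orthoboric acid: 12.86 g
Total batch = 280.3 g; LOI loss = 30.31 g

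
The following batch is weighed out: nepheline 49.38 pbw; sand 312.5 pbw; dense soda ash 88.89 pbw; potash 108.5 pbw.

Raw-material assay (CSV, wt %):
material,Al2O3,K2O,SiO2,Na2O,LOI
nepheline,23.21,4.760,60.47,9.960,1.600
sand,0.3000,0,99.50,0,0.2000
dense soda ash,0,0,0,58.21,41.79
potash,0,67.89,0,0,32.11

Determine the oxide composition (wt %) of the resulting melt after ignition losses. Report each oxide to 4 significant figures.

Glass mass = 485.9 pbw (batch 559.3 − LOI 73.40).
Composition: Al2O3 2.552%, K2O 15.64%, SiO2 70.14%, Na2O 11.66%

Each numeric step holds exact precision in all steps; in-progress results are rounded off to 4 significant digits as shown. A single rounding completes every reported number; the derived quantities, including the four compositions, glass mass, ignition loss, the yield, the totals, are computed starting from the weights at 485.9 pbw of glass at full precision, as given in the question or the answer.
Oxide-by-oxide delivered mass:
  Al2O3: 49.38·0.2321 + 312.5·0.003000 = 12.40 pbw
  K2O: 49.38·0.04760 + 108.5·0.6789 = 76.01 pbw
  SiO2: 49.38·0.6047 + 312.5·0.9950 = 340.8 pbw
  Na2O: 49.38·0.09960 + 88.89·0.5821 = 56.66 pbw
LOI: 49.38·0.01600 + 312.5·0.002000 + 88.89·0.4179 + 108.5·0.3211 = 73.40 pbw
Resulting glass, batch − LOI: 559.3 − 73.40 = 485.9 pbw (the oxide masses sum to this)
each wt % is 100 × oxide ÷ glass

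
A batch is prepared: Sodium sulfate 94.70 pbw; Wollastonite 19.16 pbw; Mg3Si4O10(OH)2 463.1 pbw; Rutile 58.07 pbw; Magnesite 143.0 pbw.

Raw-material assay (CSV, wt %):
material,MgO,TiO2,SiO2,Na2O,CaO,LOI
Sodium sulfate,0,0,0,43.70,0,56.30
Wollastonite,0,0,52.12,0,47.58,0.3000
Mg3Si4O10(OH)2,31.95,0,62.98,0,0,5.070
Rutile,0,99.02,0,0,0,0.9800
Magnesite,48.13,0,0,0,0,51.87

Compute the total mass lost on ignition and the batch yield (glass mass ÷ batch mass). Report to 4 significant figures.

Each numeric step carries exact precision at all times; the intermediate values are printed (rounded to 4 significant figures) at each printed step; each reported value includes exactly one rounding. All derived quantities (net glass mass, totals, LOI, five oxide percentages, yield) are recomputed using the weight values on 626.4 pbw of glass at full precision, precisely as stated by problem or answer.
LOI of each material in turn:
  Sodium sulfate: 94.70 × 0.5630 = 53.32 pbw
  Wollastonite: 19.16 × 0.003000 = 0.05748 pbw
  Mg3Si4O10(OH)2: 463.1 × 0.05070 = 23.48 pbw
  Rutile: 58.07 × 0.009800 = 0.5691 pbw
  Magnesite: 143.0 × 0.5187 = 74.17 pbw
Total LOI = 151.6 pbw
Glass = batch − LOI = 778.0 − 151.6 = 626.4 pbw

LOI loss = 151.6 pbw; glass = 626.4 pbw; yield = 80.52%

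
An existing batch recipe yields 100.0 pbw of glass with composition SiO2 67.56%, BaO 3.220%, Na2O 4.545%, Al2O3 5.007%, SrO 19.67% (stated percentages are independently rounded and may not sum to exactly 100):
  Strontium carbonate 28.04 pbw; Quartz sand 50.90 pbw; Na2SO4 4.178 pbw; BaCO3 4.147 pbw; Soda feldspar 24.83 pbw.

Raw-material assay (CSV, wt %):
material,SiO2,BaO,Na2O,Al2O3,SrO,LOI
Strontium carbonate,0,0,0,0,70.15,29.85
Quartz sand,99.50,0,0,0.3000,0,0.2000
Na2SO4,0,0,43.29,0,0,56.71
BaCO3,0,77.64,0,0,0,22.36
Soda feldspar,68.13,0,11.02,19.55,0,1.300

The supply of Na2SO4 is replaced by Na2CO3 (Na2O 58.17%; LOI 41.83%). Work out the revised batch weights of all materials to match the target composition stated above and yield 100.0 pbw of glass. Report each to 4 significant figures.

Each numeric step maintains full float precision in every operation. Working values are rounded off to 4 significant figures when displayed — a single rounding produces each reported result; all derived quantities, including the five compositions, yield, the totals, net glass mass, LOI, are rebuilt using the weight values for 100.0 pbw of glass in full float precision exactly as printed in either problem or answer.
Target masses of each oxide per 100.0 pbw glass:
  SiO2: 67.56% × 100.0 = 67.56 pbw
  BaO: 3.220% × 100.0 = 3.220 pbw
  Na2O: 4.545% × 100.0 = 4.545 pbw
  Al2O3: 5.007% × 100.0 = 5.007 pbw
  SrO: 19.67% × 100.0 = 19.67 pbw
Mass-balance tally per oxide on the weights just shown, on the stated basis (sums match the target masses exact up to rounding of places):
  SiO2: 50.90·0.9950 + 24.83·0.6813 = 67.56 pbw (target 67.56 pbw)
  BaO: 4.147·0.7764 = 3.220 pbw (target 3.220 pbw)
  Na2O: 3.109·0.5817 + 24.83·0.1102 = 4.545 pbw (target 4.545 pbw)
  Al2O3: 50.90·0.003000 + 24.83·0.1955 = 5.007 pbw (target 5.007 pbw)
  SrO: 28.04·0.7015 = 19.67 pbw (target 19.67 pbw)
Glass-mass bookkeeping: batch Σ − ignition loss = 100.0 pbw (oxide target masses add up to 100.0 pbw; stated basis 100.0 pbw — any gap is answer rounding).
Whole-batch sum: Σ batch = 111.0 pbw; the LOI term Σ batch·LOI equals 11.02 pbw; glass ÷ batch gives a yield of 90.07%.

Revised batch per 100.0 pbw glass:
  Strontium carbonate: 28.04 pbw
  Quartz sand: 50.90 pbw
  Na2CO3: 3.109 pbw
  BaCO3: 4.147 pbw
  Soda feldspar: 24.83 pbw
Total batch = 111.0 pbw; LOI loss = 11.02 pbw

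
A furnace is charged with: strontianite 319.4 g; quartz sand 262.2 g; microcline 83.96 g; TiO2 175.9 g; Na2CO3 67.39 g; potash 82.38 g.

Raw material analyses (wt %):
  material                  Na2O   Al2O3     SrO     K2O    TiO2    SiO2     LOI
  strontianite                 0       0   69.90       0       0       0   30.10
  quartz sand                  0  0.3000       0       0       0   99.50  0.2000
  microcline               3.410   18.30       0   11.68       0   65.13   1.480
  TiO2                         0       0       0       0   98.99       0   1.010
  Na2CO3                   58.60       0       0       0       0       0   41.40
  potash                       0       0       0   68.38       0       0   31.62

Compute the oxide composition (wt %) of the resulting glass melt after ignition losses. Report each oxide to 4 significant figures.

Values along the way are displayed (rounded to four significant figures) on the page. All internal work runs at full precision at every stage. Exactly one rounding is applied to each reported result; the derived quantities (the yield, glass mass, the six compositions, the totals, ignition loss) are recomputed using the weight values for 837.6 g of glass at full precision as given in question or answer.
What the batch supplies per oxide:
  Na2O: 83.96·0.03410 + 67.39·0.5860 = 42.35 g
  Al2O3: 262.2·0.003000 + 83.96·0.1830 = 16.15 g
  SrO: 319.4·0.6990 = 223.3 g
  K2O: 83.96·0.1168 + 82.38·0.6838 = 66.14 g
  TiO2: 175.9·0.9899 = 174.1 g
  SiO2: 262.2·0.9950 + 83.96·0.6513 = 315.6 g
LOI: 319.4·0.3010 + 262.2·0.002000 + 83.96·0.01480 + 175.9·0.01010 + 67.39·0.4140 + 82.38·0.3162 = 153.6 g
Glass mass = batch − LOI = 991.2 − 153.6 = 837.6 g (matching Σ of the oxides)
wt % = oxide mass / glass mass × 100

Glass mass = 837.6 g (batch 991.2 − LOI 153.6).
Composition: Na2O 5.057%, Al2O3 1.928%, SrO 26.65%, K2O 7.896%, TiO2 20.79%, SiO2 37.68%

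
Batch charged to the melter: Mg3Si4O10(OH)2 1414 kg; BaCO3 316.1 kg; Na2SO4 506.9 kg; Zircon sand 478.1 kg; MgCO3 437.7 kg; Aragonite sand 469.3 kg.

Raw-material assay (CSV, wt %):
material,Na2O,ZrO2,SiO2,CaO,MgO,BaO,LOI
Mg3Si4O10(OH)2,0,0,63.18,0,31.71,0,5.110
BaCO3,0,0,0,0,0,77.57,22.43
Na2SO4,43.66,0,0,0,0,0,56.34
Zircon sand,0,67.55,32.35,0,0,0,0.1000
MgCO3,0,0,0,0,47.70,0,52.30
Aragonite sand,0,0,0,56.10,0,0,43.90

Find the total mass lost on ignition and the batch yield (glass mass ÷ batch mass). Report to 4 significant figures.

The working math keeps exact precision end to end — in-progress results are printed rounded to 4 significant digits between the steps — each reported figure sees exactly one rounding. Derived quantities, including the yield, net glass mass, the totals, six oxide percentages, LOI, are computed using the weight values per 2758 kg of glass at full precision as written in problem or answer.
Each material's LOI contribution:
  Mg3Si4O10(OH)2: 1414 × 0.05110 = 72.26 kg
  BaCO3: 316.1 × 0.2243 = 70.90 kg
  Na2SO4: 506.9 × 0.5634 = 285.6 kg
  Zircon sand: 478.1 × 0.001000 = 0.4781 kg
  MgCO3: 437.7 × 0.5230 = 228.9 kg
  Aragonite sand: 469.3 × 0.4390 = 206.0 kg
Total LOI = 864.2 kg
Glass = batch − LOI = 3622 − 864.2 = 2758 kg

LOI loss = 864.2 kg; glass = 2758 kg; yield = 76.14%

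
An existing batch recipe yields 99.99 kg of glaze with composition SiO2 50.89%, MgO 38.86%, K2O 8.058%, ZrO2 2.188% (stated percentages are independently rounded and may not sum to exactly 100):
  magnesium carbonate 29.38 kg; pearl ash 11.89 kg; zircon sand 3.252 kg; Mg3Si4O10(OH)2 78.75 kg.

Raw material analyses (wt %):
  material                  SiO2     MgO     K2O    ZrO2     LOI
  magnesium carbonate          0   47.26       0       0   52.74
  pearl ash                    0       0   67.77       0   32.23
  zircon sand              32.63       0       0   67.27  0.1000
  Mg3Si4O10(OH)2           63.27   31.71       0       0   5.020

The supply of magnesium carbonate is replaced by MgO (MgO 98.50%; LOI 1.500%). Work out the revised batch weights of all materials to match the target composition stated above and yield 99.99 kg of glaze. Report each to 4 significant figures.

Revised batch per 99.99 kg glaze:
  MgO: 14.10 kg
  pearl ash: 11.89 kg
  zircon sand: 3.252 kg
  Mg3Si4O10(OH)2: 78.75 kg
Total batch = 108.0 kg; LOI loss = 8.000 kg

Every computation maintains full precision at all times — intermediates are printed rounded to four significant digits as written. A single rounding produces each reported figure; derived quantities are rebuilt starting from the weights per 99.99 kg of glass in full precision (the yield, totals, LOI, the four compositions, glass mass), precisely as stated by either problem or answer.
The oxide mass targets at 99.99 kg glaze:
  SiO2: 50.89% × 99.99 = 50.88 kg
  MgO: 38.86% × 99.99 = 38.86 kg
  K2O: 8.058% × 99.99 = 8.057 kg
  ZrO2: 2.188% × 99.99 = 2.188 kg
Sums-versus-targets review on the weights just shown, at the basis given (sum by sum, the targets are met exact up to rounding of places):
  SiO2: 3.252·0.3263 + 78.75·0.6327 = 50.89 kg (target 50.88 kg)
  MgO: 14.10·0.9850 + 78.75·0.3171 = 38.86 kg (target 38.86 kg)
  K2O: 11.89·0.6777 = 8.058 kg (target 8.057 kg)
  ZrO2: 3.252·0.6727 = 2.188 kg (target 2.188 kg)
Consistency of the glass mass: whole batch net of LOI = 99.99 kg (the targets, summed, come to 99.99 kg; versus the stated basis of 99.99 kg — a pure rounding effect).
Summing the batch: Σ batch = 108.0 kg; ignition loss, Σ(batch × LOI) = 8.000 kg; yield: glass divided by total = 92.59%.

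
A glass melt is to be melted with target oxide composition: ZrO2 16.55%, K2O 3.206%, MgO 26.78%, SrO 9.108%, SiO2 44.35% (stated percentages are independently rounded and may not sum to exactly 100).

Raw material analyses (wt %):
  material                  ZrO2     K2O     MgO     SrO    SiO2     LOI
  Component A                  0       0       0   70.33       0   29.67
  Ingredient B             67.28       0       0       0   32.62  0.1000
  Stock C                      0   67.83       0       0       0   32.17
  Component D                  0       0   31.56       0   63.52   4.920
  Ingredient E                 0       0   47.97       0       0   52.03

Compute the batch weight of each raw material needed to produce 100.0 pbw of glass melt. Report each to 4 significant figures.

Intermediates are shown (rounded to four significant digits) alongside each step; each numeric step holds full float precision in all steps; a single rounding produces each reported figure; all derived quantities, including totals, ignition loss, net glass mass, five oxide percentages, the yield, are rebuilt starting from the weights on 100.0 pbw of glass in exact precision, exactly as printed in either problem or answer.
Per-oxide target masses for 100.0 pbw glass melt:
  ZrO2: 16.55% × 100.0 = 16.55 pbw
  K2O: 3.206% × 100.0 = 3.206 pbw
  MgO: 26.78% × 100.0 = 26.78 pbw
  SrO: 9.108% × 100.0 = 9.108 pbw
  SiO2: 44.35% × 100.0 = 44.35 pbw
Checking each oxide sum given the weights on record, per the basis as stated (summed amounts equal target values net of answer rounding effects):
  ZrO2: 24.60·0.6728 = 16.55 pbw (target 16.55 pbw)
  K2O: 4.727·0.6783 = 3.206 pbw (target 3.206 pbw)
  MgO: 57.19·0.3156 + 18.20·0.4797 = 26.78 pbw (target 26.78 pbw)
  SrO: 12.95·0.7033 = 9.108 pbw (target 9.108 pbw)
  SiO2: 24.60·0.3262 + 57.19·0.6352 = 44.35 pbw (target 44.35 pbw)
Glass-mass closure: batch total minus LOI = 100.0 pbw (summing oxide targets gives 99.99 pbw; versus the stated basis of 100.0 pbw — gaps are rounding artifacts).
Adding the batch up: Σ batch = 117.7 pbw; the LOI term Σ batch·LOI equals 17.67 pbw; the yield ratio, glass ÷ batch: 84.98%.

Batch per 100.0 pbw glass melt:
  Component A: 12.95 pbw
  Ingredient B: 24.60 pbw
  Stock C: 4.727 pbw
  Component D: 57.19 pbw
  Ingredient E: 18.20 pbw
Total batch = 117.7 pbw; LOI loss = 17.67 pbw; yield = 84.98%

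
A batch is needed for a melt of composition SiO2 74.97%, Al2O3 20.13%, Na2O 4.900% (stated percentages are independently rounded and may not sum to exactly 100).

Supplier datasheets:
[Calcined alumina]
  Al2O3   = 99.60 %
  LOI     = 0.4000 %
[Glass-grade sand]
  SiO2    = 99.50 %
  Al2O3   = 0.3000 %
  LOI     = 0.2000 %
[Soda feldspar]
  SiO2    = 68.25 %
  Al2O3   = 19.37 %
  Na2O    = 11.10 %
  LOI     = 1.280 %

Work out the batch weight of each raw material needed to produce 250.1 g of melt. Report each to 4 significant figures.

Batch per 250.1 g melt:
  Calcined alumina: 28.74 g
  Glass-grade sand: 112.7 g
  Soda feldspar: 110.4 g
Total batch = 251.8 g; LOI loss = 1.753 g; yield = 99.30%

The intermediate values are rounded to 4 significant figures as shown. Each numeric step carries full precision throughout; a single rounding completes every reported result; derived quantities are carried in full precision (yield, the three compositions, the totals, LOI, net glass mass) using the weight values per 250.1 g of glass, precisely as stated by problem or answer.
The oxide mass targets at 250.1 g melt:
  SiO2: 74.97% × 250.1 = 187.5 g
  Al2O3: 20.13% × 250.1 = 50.35 g
  Na2O: 4.900% × 250.1 = 12.25 g
Sums-versus-targets review applying the batch weights above, per the basis as stated (oxide sums agree with the targets within answer rounding):
  SiO2: 112.7·0.9950 + 110.4·0.6825 = 187.5 g (target 187.5 g)
  Al2O3: 28.74·0.9960 + 112.7·0.003000 + 110.4·0.1937 = 50.35 g (target 50.35 g)
  Na2O: 110.4·0.1110 = 12.25 g (target 12.25 g)
Consistency of the glass mass: total batch − LOI = 250.1 g (targets for the oxides total 250.1 g; basis as stated: 250.1 g — deltas are rounding alone).
Whole-batch sum: Σ batch = 251.8 g; LOI removed, Σ of batch·LOI: 1.753 g; glass ÷ batch gives a yield of 99.30%.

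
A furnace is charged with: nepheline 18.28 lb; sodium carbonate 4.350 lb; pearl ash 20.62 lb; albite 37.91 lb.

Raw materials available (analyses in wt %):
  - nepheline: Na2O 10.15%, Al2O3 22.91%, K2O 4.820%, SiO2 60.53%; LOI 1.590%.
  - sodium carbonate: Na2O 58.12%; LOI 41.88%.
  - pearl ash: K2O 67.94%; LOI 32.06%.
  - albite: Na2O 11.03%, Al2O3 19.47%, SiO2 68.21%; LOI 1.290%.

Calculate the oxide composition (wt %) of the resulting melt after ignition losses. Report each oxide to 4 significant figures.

In-progress results appear, rounded to 4 significant figures, alongside each step. The working math maintains exact precision at all times. A single rounding completes each reported result. The derived quantities are computed from the weighed amounts on 71.95 lb of glass at full float precision (yield, ignition loss, the totals, net glass mass, four oxide percentages), exactly as shown in either problem or answer.
Mass of each oxide from the mix:
  Na2O: 18.28·0.1015 + 4.350·0.5812 + 37.91·0.1103 = 8.565 lb
  Al2O3: 18.28·0.2291 + 37.91·0.1947 = 11.57 lb
  K2O: 18.28·0.04820 + 20.62·0.6794 = 14.89 lb
  SiO2: 18.28·0.6053 + 37.91·0.6821 = 36.92 lb
LOI: 18.28·0.01590 + 4.350·0.4188 + 20.62·0.3206 + 37.91·0.01290 = 9.212 lb
batch − LOI leaves glass = 81.16 − 9.212 = 71.95 lb (= Σ oxide masses)
wt %: oxide over glass, times 100

Glass mass = 71.95 lb (batch 81.16 − LOI 9.212).
Composition: Na2O 11.90%, Al2O3 16.08%, K2O 20.70%, SiO2 51.32%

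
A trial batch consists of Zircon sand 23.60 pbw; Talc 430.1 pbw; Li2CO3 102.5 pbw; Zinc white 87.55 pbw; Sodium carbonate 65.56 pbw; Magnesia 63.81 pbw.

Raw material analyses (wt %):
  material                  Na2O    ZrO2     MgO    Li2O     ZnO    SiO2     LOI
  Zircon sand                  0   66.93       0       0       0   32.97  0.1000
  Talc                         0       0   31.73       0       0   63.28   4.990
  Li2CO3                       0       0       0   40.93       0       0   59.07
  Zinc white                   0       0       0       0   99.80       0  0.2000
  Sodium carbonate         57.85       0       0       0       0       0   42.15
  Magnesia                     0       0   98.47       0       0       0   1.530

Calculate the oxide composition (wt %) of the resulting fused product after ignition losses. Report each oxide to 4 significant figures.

Every computation maintains exact precision at every stage — mid-chain values are shown rounded to 4 significant digits; each reported value sees exactly one rounding; derived quantities (ignition loss, totals, the six compositions, yield, net glass mass) are recomputed at exact precision starting from the weights for 662.3 pbw of glass, as given in the question or the answer.
Delivered oxide masses:
  Na2O: 65.56·0.5785 = 37.93 pbw
  ZrO2: 23.60·0.6693 = 15.80 pbw
  MgO: 430.1·0.3173 + 63.81·0.9847 = 199.3 pbw
  Li2O: 102.5·0.4093 = 41.95 pbw
  ZnO: 87.55·0.9980 = 87.37 pbw
  SiO2: 23.60·0.3297 + 430.1·0.6328 = 279.9 pbw
LOI: 23.60·0.001000 + 430.1·0.04990 + 102.5·0.5907 + 87.55·0.002000 + 65.56·0.4215 + 63.81·0.01530 = 110.8 pbw
Glass mass = batch − LOI = 773.1 − 110.8 = 662.3 pbw (= Σ oxide masses)
each oxide over glass, ×100, is wt %

Glass mass = 662.3 pbw (batch 773.1 − LOI 110.8).
Composition: Na2O 5.726%, ZrO2 2.385%, MgO 30.09%, Li2O 6.334%, ZnO 13.19%, SiO2 42.27%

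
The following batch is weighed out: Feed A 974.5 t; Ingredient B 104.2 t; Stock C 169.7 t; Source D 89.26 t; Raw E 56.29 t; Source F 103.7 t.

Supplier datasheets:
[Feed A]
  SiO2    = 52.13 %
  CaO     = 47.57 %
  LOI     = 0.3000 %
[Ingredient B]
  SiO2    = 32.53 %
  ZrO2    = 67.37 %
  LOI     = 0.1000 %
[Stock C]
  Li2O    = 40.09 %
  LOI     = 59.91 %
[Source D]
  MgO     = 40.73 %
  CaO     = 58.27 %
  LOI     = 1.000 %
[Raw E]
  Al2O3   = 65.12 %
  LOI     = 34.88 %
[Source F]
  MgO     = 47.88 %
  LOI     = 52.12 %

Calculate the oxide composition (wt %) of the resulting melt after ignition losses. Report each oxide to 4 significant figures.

Mid-chain values are shown rounded to 4 significant figures in the working; the working math maintains full precision through the solve. Every reported value undergoes a single rounding; derived quantities, including the yield, totals, six oxide percentages, glass mass, ignition loss, are re-derived starting from the weights for 1318 t of glass at full precision exactly as printed in the problem or answer text.
Oxide masses out of the charge:
  SiO2: 974.5·0.5213 + 104.2·0.3253 = 541.9 t
  Li2O: 169.7·0.4009 = 68.03 t
  MgO: 89.26·0.4073 + 103.7·0.4788 = 86.01 t
  ZrO2: 104.2·0.6737 = 70.20 t
  Al2O3: 56.29·0.6512 = 36.66 t
  CaO: 974.5·0.4757 + 89.26·0.5827 = 515.6 t
LOI: 974.5·0.003000 + 104.2·0.001000 + 169.7·0.5991 + 89.26·0.01000 + 56.29·0.3488 + 103.7·0.5212 = 179.3 t
Net of LOI, the glass mass = 1498 − 179.3 = 1318 t (the oxide masses sum to this)
percent share: oxide ÷ glass, ×100

Glass mass = 1318 t (batch 1498 − LOI 179.3).
Composition: SiO2 41.10%, Li2O 5.160%, MgO 6.524%, ZrO2 5.325%, Al2O3 2.780%, CaO 39.11%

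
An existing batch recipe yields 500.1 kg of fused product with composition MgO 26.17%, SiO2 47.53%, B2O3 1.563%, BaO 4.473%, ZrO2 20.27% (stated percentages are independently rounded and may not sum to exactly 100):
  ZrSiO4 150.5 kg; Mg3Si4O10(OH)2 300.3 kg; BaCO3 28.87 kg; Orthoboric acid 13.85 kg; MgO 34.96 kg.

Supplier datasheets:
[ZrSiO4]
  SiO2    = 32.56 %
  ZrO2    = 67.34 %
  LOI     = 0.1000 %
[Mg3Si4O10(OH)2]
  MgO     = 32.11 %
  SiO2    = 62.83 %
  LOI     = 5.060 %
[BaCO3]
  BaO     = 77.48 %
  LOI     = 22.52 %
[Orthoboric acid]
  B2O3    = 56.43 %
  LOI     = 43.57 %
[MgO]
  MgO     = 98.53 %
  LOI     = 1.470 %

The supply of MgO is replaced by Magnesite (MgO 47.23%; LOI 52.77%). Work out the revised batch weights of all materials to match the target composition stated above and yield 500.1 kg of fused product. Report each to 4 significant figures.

Values along the way are printed rounded to four significant digits in the working. Each numeric step carries exact precision in every operation. Every reported result undergoes a single rounding. Derived quantities are recomputed from the batch weights on 500.1 kg of glass in full precision (yield, ignition loss, net glass mass, five oxide percentages, the totals) exactly as shown in question or answer.
Oxide-by-oxide targets in 500.1 kg fused product:
  MgO: 26.17% × 500.1 = 130.9 kg
  SiO2: 47.53% × 500.1 = 237.7 kg
  B2O3: 1.563% × 500.1 = 7.817 kg
  BaO: 4.473% × 500.1 = 22.37 kg
  ZrO2: 20.27% × 500.1 = 101.4 kg
Checking each oxide sum with the batch weights as given, for the quoted basis mass (sums match the target masses net of answer rounding effects):
  MgO: 300.3·0.3211 + 72.94·0.4723 = 130.9 kg (target 130.9 kg)
  SiO2: 150.5·0.3256 + 300.3·0.6283 = 237.7 kg (target 237.7 kg)
  B2O3: 13.85·0.5643 = 7.816 kg (target 7.817 kg)
  BaO: 28.87·0.7748 = 22.37 kg (target 22.37 kg)
  ZrO2: 150.5·0.6734 = 101.3 kg (target 101.4 kg)
Mass balance on the glass: Σ batch − LOI loss = 500.1 kg (the targets, summed, come to 500.1 kg; basis as stated: 500.1 kg — a pure rounding effect).
Total batch = Σ batch = 566.5 kg; LOI loss = Σ batch·LOI = 66.37 kg; yield = glass ÷ total batch = 88.28%.

Revised batch per 500.1 kg fused product:
  ZrSiO4: 150.5 kg
  Mg3Si4O10(OH)2: 300.3 kg
  BaCO3: 28.87 kg
  Orthoboric acid: 13.85 kg
  Magnesite: 72.94 kg
Total batch = 566.5 kg; LOI loss = 66.37 kg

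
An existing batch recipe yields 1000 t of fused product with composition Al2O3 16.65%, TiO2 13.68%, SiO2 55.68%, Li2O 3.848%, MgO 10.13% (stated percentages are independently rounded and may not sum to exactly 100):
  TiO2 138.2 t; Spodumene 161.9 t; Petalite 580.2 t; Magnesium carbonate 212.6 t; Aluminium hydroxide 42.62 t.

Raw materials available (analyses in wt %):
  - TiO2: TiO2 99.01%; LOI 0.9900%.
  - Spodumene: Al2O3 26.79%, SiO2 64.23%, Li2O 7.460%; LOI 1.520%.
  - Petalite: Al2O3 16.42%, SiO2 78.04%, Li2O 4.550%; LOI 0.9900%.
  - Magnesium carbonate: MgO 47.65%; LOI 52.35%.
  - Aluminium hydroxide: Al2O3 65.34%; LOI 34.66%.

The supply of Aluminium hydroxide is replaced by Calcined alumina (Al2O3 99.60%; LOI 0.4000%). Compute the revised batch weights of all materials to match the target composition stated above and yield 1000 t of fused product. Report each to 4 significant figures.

Revised batch per 1000 t fused product:
  TiO2: 138.2 t
  Spodumene: 161.9 t
  Petalite: 580.2 t
  Magnesium carbonate: 212.6 t
  Calcined alumina: 27.96 t
Total batch = 1121 t; LOI loss = 121.0 t

The working math runs at exact precision throughout. Working values are shown rounded to four significant digits in the printout — every reported figure takes exactly one rounding. The derived quantities are recomputed from the weighed amounts per 1000 t of glass at full float precision (the totals, glass mass, five oxide percentages, the yield, ignition loss) as given in the problem or answer text.
Target oxide masses per 1000 t fused product:
  Al2O3: 16.65% × 1000 = 166.5 t
  TiO2: 13.68% × 1000 = 136.8 t
  SiO2: 55.68% × 1000 = 556.8 t
  Li2O: 3.848% × 1000 = 38.48 t
  MgO: 10.13% × 1000 = 101.3 t
Checking each oxide sum given the weights on record, relative to the basis at hand (each sum matches its target mass within answer rounding):
  Al2O3: 161.9·0.2679 + 580.2·0.1642 + 27.96·0.9960 = 166.5 t (target 166.5 t)
  TiO2: 138.2·0.9901 = 136.8 t (target 136.8 t)
  SiO2: 161.9·0.6423 + 580.2·0.7804 = 556.8 t (target 556.8 t)
  Li2O: 161.9·0.07460 + 580.2·0.04550 = 38.48 t (target 38.48 t)
  MgO: 212.6·0.4765 = 101.3 t (target 101.3 t)
Glass-mass sanity pass: Σ batch − LOI loss = 999.9 t (the Σ of target masses is 999.9 t; against the stated basis, 1000 t — any gap is answer rounding).
Summing the batch: Σ batch = 1121 t; the LOI term Σ batch·LOI equals 121.0 t; yield: glass divided by total = 89.21%.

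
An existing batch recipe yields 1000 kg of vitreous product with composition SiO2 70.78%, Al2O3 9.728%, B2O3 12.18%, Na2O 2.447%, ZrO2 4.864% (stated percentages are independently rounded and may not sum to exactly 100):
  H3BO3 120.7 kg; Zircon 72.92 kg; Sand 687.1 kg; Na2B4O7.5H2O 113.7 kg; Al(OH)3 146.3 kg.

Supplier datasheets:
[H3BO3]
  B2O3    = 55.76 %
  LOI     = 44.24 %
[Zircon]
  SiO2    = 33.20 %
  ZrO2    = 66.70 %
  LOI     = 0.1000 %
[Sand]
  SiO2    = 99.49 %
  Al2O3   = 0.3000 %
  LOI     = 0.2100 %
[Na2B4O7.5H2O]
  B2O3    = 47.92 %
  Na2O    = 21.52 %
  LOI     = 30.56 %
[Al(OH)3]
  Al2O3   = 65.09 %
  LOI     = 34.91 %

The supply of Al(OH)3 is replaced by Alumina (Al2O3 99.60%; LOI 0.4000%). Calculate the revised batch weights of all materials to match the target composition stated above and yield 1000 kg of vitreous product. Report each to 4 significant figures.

Revised batch per 1000 kg vitreous product:
  H3BO3: 120.7 kg
  Zircon: 72.92 kg
  Sand: 687.1 kg
  Na2B4O7.5H2O: 113.7 kg
  Alumina: 95.60 kg
Total batch = 1090 kg; LOI loss = 90.04 kg

The intermediate values are shown rounded off to 4 significant digits as written. The working math keeps exact precision in all steps — exactly one rounding goes into each reported number; all derived quantities are rebuilt from the batch weights at 1000 kg of glass at exact precision (the yield, the five compositions, net glass mass, totals, LOI), exactly as printed in problem or answer.
Per-oxide target masses for 1000 kg vitreous product:
  SiO2: 70.78% × 1000 = 707.8 kg
  Al2O3: 9.728% × 1000 = 97.28 kg
  B2O3: 12.18% × 1000 = 121.8 kg
  Na2O: 2.447% × 1000 = 24.47 kg
  ZrO2: 4.864% × 1000 = 48.64 kg
Balance tally, oxide-wise, working from each reported weight, relative to the basis at hand (sums match the target masses net of answer rounding effects):
  SiO2: 72.92·0.3320 + 687.1·0.9949 = 707.8 kg (target 707.8 kg)
  Al2O3: 687.1·0.003000 + 95.60·0.9960 = 97.28 kg (target 97.28 kg)
  B2O3: 120.7·0.5576 + 113.7·0.4792 = 121.8 kg (target 121.8 kg)
  Na2O: 113.7·0.2152 = 24.47 kg (target 24.47 kg)
  ZrO2: 72.92·0.6670 = 48.64 kg (target 48.64 kg)
Glass-mass closure: total charge less LOI = 1000 kg (per-oxide target masses sum to 1000 kg; stated basis 1000 kg — differing by rounding only).
Batch grand total — Σ batch = 1090 kg; ignition loss, Σ(batch × LOI) = 90.04 kg; yield: glass divided by total = 91.74%.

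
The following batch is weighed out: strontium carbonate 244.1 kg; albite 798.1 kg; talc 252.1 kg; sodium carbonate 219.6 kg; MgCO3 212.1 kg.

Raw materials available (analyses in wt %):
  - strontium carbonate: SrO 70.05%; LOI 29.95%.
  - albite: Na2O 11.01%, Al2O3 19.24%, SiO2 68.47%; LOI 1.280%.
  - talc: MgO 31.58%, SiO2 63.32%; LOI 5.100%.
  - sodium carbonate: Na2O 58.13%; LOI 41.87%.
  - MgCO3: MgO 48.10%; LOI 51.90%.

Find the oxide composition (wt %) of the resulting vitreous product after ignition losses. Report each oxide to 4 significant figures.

All internal work carries full precision in all steps; values along the way are displayed rounded to 4 significant figures within the worked lines — every reported value is rounded once only; all derived quantities are rebuilt at full precision (the five compositions, totals, ignition loss, glass mass, yield) from the batch weights for 1428 kg of glass, as they appear in the question or the answer.
Per-oxide mass from batch:
  MgO: 252.1·0.3158 + 212.1·0.4810 = 181.6 kg
  Na2O: 798.1·0.1101 + 219.6·0.5813 = 215.5 kg
  SrO: 244.1·0.7005 = 171.0 kg
  Al2O3: 798.1·0.1924 = 153.6 kg
  SiO2: 798.1·0.6847 + 252.1·0.6332 = 706.1 kg
LOI: 244.1·0.2995 + 798.1·0.01280 + 252.1·0.05100 + 219.6·0.4187 + 212.1·0.5190 = 298.2 kg
batch − LOI leaves glass = 1726 − 298.2 = 1428 kg (equal to the oxide-mass sum)
wt %: oxide over glass, times 100

Glass mass = 1428 kg (batch 1726 − LOI 298.2).
Composition: MgO 12.72%, Na2O 15.09%, SrO 11.98%, Al2O3 10.75%, SiO2 49.45%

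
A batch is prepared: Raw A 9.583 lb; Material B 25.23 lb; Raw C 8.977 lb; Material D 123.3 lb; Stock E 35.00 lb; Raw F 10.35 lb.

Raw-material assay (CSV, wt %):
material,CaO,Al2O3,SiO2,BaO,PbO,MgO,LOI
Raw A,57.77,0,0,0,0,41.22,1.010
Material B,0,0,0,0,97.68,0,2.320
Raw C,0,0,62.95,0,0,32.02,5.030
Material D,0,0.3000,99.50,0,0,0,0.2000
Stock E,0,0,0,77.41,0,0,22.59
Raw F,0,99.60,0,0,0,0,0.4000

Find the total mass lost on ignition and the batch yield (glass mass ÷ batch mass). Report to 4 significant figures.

The working math carries exact precision from start to finish; the intermediate values are printed rounded off to 4 significant figures across the worked steps — each reported value carries a single rounding. Derived quantities are recomputed in full precision (six oxide percentages, ignition loss, glass mass, yield, totals) starting from the weights for 203.1 lb of glass as quoted within problem or answer.
Material-by-material LOI:
  Raw A: 9.583 × 0.01010 = 0.09679 lb
  Material B: 25.23 × 0.02320 = 0.5853 lb
  Raw C: 8.977 × 0.05030 = 0.4515 lb
  Material D: 123.3 × 0.002000 = 0.2466 lb
  Stock E: 35.00 × 0.2259 = 7.906 lb
  Raw F: 10.35 × 0.004000 = 0.04140 lb
Total LOI = 9.328 lb
Glass = batch − LOI = 212.4 − 9.328 = 203.1 lb

LOI loss = 9.328 lb; glass = 203.1 lb; yield = 95.61%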